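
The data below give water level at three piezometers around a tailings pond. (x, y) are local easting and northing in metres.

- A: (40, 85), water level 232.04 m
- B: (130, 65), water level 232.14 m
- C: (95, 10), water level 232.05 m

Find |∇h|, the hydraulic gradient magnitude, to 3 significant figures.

0.00153

Differences from A: to B (Δx, Δy, Δh) = (90, -20, +0.10); to C = (55, -75, +0.01).
Determinant of the coordinate differences = 90·(-75) − 55·(-20) = -5650.
∂h/∂x = [(+0.10)·(-75) − (+0.01)·(-20)] / -5650 = +0.001292
∂h/∂y = [90·(+0.01) − 55·(+0.10)] / -5650 = +0.0008142
|∇h| = √(0.001292² + 0.0008142²) = 0.001527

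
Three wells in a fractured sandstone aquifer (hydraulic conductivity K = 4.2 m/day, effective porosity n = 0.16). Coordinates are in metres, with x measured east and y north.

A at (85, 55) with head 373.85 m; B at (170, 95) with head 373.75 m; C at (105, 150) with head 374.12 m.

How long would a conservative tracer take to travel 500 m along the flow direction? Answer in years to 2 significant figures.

Taking A as reference: B−A = (85, 40, -0.10); C−A = (20, 95, +0.27).
Solve a·Δx + b·Δy = Δh: det = 85·95 − 20·40 = 7275.
∂h/∂x = [(-0.10)·95 − (+0.27)·40] / 7275 = -0.002790
∂h/∂y = [85·(+0.27) − 20·(-0.10)] / 7275 = +0.003430
|∇h| = √(-0.002790² + 0.003430²) = 0.004421
Seepage velocity v = K·i/n = 4.2 × 0.004421 / 0.16 = 0.1161 m/day.
t = 500 / 0.1161 = 4307 days = 11.8 years.

12 years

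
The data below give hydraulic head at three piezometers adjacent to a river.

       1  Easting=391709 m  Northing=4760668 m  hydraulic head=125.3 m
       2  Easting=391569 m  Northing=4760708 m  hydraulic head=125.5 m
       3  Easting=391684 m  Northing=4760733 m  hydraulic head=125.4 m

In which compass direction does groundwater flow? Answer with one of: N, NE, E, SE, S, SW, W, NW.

SE

Differences from 1: to 2 (Δx, Δy, Δh) = (-140, 40, +0.2); to 3 = (-25, 65, +0.1).
Determinant of the coordinate differences = (-140)·65 − (-25)·40 = -8100.
∂h/∂x = [(+0.2)·65 − (+0.1)·40] / -8100 = -0.001111
∂h/∂y = [(-140)·(+0.1) − (-25)·(+0.2)] / -8100 = +0.001111
Flow = −∇h = (+0.001111 east, -0.001111 north), which points southeast.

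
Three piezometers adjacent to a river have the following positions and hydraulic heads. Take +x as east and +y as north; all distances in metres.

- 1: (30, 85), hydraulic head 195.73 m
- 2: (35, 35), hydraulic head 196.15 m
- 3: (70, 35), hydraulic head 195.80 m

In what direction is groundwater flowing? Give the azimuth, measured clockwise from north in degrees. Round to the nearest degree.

With h = a·x + b·y + c and 1 as origin, the differences give:
  5·a + (-50)·b = +0.42
  40·a + (-50)·b = +0.07
Eliminate b (×(-50) and ×(-50), subtract): 1750·a = -17.500 → a = ∂h/∂x = -0.010000
Back-substitute: b = ∂h/∂y = -0.009400.
Flow direction (−∇h) has components (+0.010000 E, +0.009400 N).
Azimuth = atan2(E, N) = atan2(+0.010000, +0.009400) = 46.8° ≈ 047°.

047°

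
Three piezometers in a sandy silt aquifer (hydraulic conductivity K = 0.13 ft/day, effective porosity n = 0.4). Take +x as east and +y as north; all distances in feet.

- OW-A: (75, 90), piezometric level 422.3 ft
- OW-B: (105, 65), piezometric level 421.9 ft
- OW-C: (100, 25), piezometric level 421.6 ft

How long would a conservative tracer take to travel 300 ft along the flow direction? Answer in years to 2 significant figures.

Differences from OW-A: to OW-B (Δx, Δy, Δh) = (30, -25, -0.4); to OW-C = (25, -65, -0.7).
Determinant of the coordinate differences = 30·(-65) − 25·(-25) = -1325.
∂h/∂x = [(-0.4)·(-65) − (-0.7)·(-25)] / -1325 = -0.006415
∂h/∂y = [30·(-0.7) − 25·(-0.4)] / -1325 = +0.008302
|∇h| = √(-0.006415² + 0.008302²) = 0.01049
Seepage velocity v = K·i/n = 0.13 × 0.01049 / 0.4 = 0.003409 ft/day.
t = 300 / 0.003409 = 8.8e+04 days = 241 years.

240 years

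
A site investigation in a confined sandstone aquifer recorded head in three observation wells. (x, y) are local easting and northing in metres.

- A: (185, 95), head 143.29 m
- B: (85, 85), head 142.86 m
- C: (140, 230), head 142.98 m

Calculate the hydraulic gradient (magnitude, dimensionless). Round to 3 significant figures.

Differences from A: to B (Δx, Δy, Δh) = (-100, -10, -0.43); to C = (-45, 135, -0.31).
Solve a·Δx + b·Δy = Δh: det = (-100)·135 − (-45)·(-10) = -13950.
∂h/∂x = [(-0.43)·135 − (-0.31)·(-10)] / -13950 = +0.004384
∂h/∂y = [(-100)·(-0.31) − (-45)·(-0.43)] / -13950 = -0.0008351
|∇h| = √(0.004384² + -0.0008351²) = 0.004463

0.00446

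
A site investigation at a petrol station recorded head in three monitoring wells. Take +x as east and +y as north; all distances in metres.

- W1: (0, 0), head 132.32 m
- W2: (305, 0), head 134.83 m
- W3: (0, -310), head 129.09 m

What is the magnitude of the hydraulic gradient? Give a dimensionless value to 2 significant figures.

∂h/∂x = (134.83 − 132.32) / (305 − 0) = +0.008230
∂h/∂y = (129.09 − 132.32) / (-310 − 0) = +0.01042
|∇h| = √(0.008230² + 0.01042²) = 0.01328

0.013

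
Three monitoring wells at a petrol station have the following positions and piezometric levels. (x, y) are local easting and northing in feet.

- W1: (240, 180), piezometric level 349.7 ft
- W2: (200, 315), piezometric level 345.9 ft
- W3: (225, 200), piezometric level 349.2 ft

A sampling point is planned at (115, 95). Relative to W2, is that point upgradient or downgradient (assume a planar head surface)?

upgradient

With h = a·x + b·y + c and W1 as origin, the differences give:
  (-40)·a + 135·b = -3.8
  (-15)·a + 20·b = -0.5
Eliminate b (×20 and ×135, subtract): 1225·a = -8.50 → a = ∂h/∂x = -0.006939
Back-substitute: b = ∂h/∂y = -0.03020.
Head at (115, 95) = 349.7 + (-0.006939)·(-125) + (-0.03020)·(-85) = 353.13 ft.
That is higher than the 345.9 ft at W2, so the point is upgradient.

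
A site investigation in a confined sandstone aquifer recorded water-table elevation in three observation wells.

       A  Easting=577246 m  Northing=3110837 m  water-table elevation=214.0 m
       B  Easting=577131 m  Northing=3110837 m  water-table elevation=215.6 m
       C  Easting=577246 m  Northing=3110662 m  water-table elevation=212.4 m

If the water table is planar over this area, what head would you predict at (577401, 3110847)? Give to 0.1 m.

∂h/∂x = (215.6 − 214.0) / (577131 − 577246) = -0.01391
∂h/∂y = (212.4 − 214.0) / (3110662 − 3110837) = +0.009143
h(577401, 3110847) = 214.0 + (-0.01391)·(155) + (+0.009143)·(10) = 214.0 -2.157 +0.091 = 211.935 m.

211.9 m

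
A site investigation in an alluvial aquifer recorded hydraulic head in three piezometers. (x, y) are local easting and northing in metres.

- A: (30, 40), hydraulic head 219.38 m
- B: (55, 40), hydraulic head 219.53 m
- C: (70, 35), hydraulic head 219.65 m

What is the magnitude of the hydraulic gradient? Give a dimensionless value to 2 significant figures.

Taking A as reference: B−A = (25, 0, +0.15); C−A = (40, -5, +0.27).
Solve a·Δx + b·Δy = Δh: det = 25·(-5) − 40·0 = -125.
∂h/∂x = [(+0.15)·(-5) − (+0.27)·0] / -125 = +0.006000
∂h/∂y = [25·(+0.27) − 40·(+0.15)] / -125 = -0.006000
|∇h| = √(0.006000² + -0.006000²) = 0.008485

0.0085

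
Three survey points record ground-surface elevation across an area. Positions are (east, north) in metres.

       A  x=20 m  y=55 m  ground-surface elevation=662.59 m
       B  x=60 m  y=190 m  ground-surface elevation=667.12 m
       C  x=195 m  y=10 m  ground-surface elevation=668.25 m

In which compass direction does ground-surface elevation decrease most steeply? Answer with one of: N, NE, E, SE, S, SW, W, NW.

Three-point gradient (reference A): Δ to B = (40, 135, +4.53), Δ to C = (175, -45, +5.66).
∂z/∂x = +0.03807, ∂z/∂y = +0.02228 (det = -25425).
Steepest decrease is along −∇f = (-0.03807 E, -0.02228 N) → southwest.

SW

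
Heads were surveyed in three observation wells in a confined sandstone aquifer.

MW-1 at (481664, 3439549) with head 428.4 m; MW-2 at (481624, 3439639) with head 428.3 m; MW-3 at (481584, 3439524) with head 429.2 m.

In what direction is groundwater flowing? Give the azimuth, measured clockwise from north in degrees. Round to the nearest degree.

Taking MW-1 as reference: MW-2−MW-1 = (-40, 90, -0.1); MW-3−MW-1 = (-80, -25, +0.8).
Solve a·Δx + b·Δy = Δh: det = (-40)·(-25) − (-80)·90 = 8200.
∂h/∂x = [(-0.1)·(-25) − (+0.8)·90] / 8200 = -0.008476
∂h/∂y = [(-40)·(+0.8) − (-80)·(-0.1)] / 8200 = -0.004878
Flow direction (−∇h) has components (+0.008476 E, +0.004878 N).
Azimuth = atan2(E, N) = atan2(+0.008476, +0.004878) = 60.1° ≈ 060°.

060°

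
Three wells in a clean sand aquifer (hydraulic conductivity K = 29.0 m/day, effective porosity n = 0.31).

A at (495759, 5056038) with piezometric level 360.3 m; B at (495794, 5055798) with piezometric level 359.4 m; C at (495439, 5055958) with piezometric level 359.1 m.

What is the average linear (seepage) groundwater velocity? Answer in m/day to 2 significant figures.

0.46 m/day

Differences from A: to B (Δx, Δy, Δh) = (35, -240, -0.9); to C = (-320, -80, -1.2).
Determinant of the coordinate differences = 35·(-80) − (-320)·(-240) = -79600.
∂h/∂x = [(-0.9)·(-80) − (-1.2)·(-240)] / -79600 = +0.002714
∂h/∂y = [35·(-1.2) − (-320)·(-0.9)] / -79600 = +0.004146
|∇h| = √(0.002714² + 0.004146²) = 0.004955
Seepage velocity v = K·i/n = 29.0 × 0.004955 / 0.31 = 0.4635 m/day.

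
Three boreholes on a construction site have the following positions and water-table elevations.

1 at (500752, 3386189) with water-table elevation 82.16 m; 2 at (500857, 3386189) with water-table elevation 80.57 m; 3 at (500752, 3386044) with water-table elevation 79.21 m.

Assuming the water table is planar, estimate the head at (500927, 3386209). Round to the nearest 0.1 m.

79.9 m

∂h/∂x = (80.57 − 82.16) / (500857 − 500752) = -0.01514
∂h/∂y = (79.21 − 82.16) / (3386044 − 3386189) = +0.02034
h(500927, 3386209) = 82.16 + (-0.01514)·(175) + (+0.02034)·(20) = 82.16 -2.650 +0.407 = 79.917 m.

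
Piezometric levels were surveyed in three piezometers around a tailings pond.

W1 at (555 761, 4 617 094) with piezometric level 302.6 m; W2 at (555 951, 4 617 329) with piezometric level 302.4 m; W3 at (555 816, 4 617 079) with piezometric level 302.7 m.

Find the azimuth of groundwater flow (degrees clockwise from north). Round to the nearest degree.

326°

Taking W1 as reference: W2−W1 = (190, 235, -0.2); W3−W1 = (55, -15, +0.1).
Determinant of the coordinate differences = 190·(-15) − 55·235 = -15775.
∂h/∂x = [(-0.2)·(-15) − (+0.1)·235] / -15775 = +0.001300
∂h/∂y = [190·(+0.1) − 55·(-0.2)] / -15775 = -0.001902
Flow direction (−∇h) has components (-0.001300 E, +0.001902 N).
Azimuth = atan2(E, N) = atan2(-0.001300, +0.001902) = 325.7° ≈ 326°.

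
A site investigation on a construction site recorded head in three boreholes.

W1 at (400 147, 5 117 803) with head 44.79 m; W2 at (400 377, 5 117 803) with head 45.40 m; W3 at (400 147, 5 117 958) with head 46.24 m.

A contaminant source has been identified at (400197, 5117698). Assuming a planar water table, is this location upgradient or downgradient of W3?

∂h/∂x = (45.40 − 44.79) / (400377 − 400147) = +0.002652
∂h/∂y = (46.24 − 44.79) / (5117958 − 5117803) = +0.009355
Head at (400197, 5117698) = 44.79 + (+0.002652)·(50) + (+0.009355)·(-105) = 43.94 m.
That is lower than the 46.24 m at W3, so the point is downgradient.

downgradient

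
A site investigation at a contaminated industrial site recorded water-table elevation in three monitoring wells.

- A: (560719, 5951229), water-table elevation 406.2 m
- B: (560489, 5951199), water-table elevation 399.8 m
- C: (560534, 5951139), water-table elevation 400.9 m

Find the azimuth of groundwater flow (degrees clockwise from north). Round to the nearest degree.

265°

With h = a·x + b·y + c and A as origin, the differences give:
  (-230)·a + (-30)·b = -6.4
  (-185)·a + (-90)·b = -5.3
Eliminate b (×(-90) and ×(-30), subtract): 15150·a = 417.00 → a = ∂h/∂x = +0.02752
Back-substitute: b = ∂h/∂y = +0.002310.
Flow direction (−∇h) has components (-0.02752 E, -0.002310 N).
Azimuth = atan2(E, N) = atan2(-0.02752, -0.002310) = 265.2° ≈ 265°.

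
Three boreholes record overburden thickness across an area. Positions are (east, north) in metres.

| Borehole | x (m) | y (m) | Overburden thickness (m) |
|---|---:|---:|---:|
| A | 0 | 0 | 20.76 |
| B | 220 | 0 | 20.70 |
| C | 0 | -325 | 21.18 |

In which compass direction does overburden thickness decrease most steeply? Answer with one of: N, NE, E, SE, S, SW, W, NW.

N

∂d/∂x = (20.70 − 20.76) / (220 − 0) = -0.0002727
∂d/∂y = (21.18 − 20.76) / (-325 − 0) = -0.001292
Steepest decrease is along −∇f = (+0.0002727 E, +0.001292 N) → north.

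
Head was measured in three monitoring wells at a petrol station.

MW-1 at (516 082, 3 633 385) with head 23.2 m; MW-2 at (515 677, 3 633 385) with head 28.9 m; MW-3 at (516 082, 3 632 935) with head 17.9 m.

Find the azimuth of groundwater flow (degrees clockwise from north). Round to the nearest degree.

130°

∂h/∂x = (28.9 − 23.2) / (515677 − 516082) = -0.01407
∂h/∂y = (17.9 − 23.2) / (3632935 − 3633385) = +0.01178
Flow direction (−∇h) has components (+0.01407 E, -0.01178 N).
Azimuth = atan2(E, N) = atan2(+0.01407, -0.01178) = 129.9° ≈ 130°.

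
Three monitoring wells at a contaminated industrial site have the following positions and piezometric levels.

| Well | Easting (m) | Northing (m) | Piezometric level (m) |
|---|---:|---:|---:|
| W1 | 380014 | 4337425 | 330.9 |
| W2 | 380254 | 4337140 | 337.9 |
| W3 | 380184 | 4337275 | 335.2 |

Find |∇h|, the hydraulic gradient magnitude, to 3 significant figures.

0.0190

Taking W1 as reference: W2−W1 = (240, -285, +7.0); W3−W1 = (170, -150, +4.3).
Determinant of the coordinate differences = 240·(-150) − 170·(-285) = 12450.
∂h/∂x = [(+7.0)·(-150) − (+4.3)·(-285)] / 12450 = +0.01410
∂h/∂y = [240·(+4.3) − 170·(+7.0)] / 12450 = -0.01269
|∇h| = √(0.01410² + -0.01269²) = 0.01897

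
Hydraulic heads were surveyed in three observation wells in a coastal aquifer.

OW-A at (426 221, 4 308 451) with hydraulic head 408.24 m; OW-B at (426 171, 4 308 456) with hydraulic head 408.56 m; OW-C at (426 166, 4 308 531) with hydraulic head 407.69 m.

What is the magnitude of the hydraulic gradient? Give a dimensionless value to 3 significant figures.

Three-point gradient (reference OW-A): Δ to OW-B = (-50, 5, +0.32), Δ to OW-C = (-55, 80, -0.55).
∂h/∂x = -0.007611, ∂h/∂y = -0.01211 (det = -3725).
|∇h| = √(-0.007611² + -0.01211²) = 0.0143

0.0143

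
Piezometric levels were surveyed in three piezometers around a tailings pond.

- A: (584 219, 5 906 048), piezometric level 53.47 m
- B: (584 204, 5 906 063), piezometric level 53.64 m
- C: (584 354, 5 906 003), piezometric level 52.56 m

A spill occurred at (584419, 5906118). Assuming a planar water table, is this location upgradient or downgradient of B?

downgradient

Three-point gradient (reference A): Δ to B = (-15, 15, +0.17), Δ to C = (135, -45, -0.91).
∂h/∂x = -0.004444, ∂h/∂y = +0.006889 (det = -1350).
Head at (584419, 5906118) = 53.47 + (-0.004444)·(200) + (+0.006889)·(70) = 53.06 m.
That is lower than the 53.64 m at B, so the point is downgradient.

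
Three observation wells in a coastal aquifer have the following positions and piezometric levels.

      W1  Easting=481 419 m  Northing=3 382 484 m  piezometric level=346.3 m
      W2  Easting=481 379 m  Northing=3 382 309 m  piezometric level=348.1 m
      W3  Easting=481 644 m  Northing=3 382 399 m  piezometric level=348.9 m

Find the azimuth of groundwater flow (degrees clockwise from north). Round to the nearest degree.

329°

With h = a·x + b·y + c and W1 as origin, the differences give:
  (-40)·a + (-175)·b = +1.8
  225·a + (-85)·b = +2.6
Eliminate b (×(-85) and ×(-175), subtract): 42775·a = 302.00 → a = ∂h/∂x = +0.007060
Back-substitute: b = ∂h/∂y = -0.01190.
Flow direction (−∇h) has components (-0.007060 E, +0.01190 N).
Azimuth = atan2(E, N) = atan2(-0.007060, +0.01190) = 329.3° ≈ 329°.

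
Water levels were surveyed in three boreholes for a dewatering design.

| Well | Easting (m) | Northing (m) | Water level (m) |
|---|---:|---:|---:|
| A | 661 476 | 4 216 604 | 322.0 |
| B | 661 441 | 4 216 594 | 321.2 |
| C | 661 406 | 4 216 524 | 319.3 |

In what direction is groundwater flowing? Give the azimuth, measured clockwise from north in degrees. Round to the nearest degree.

224°

Three-point gradient (reference A): Δ to B = (-35, -10, -0.8), Δ to C = (-70, -80, -2.7).
∂h/∂x = +0.01762, ∂h/∂y = +0.01833 (det = 2100).
Flow direction (−∇h) has components (-0.01762 E, -0.01833 N).
Azimuth = atan2(E, N) = atan2(-0.01762, -0.01833) = 223.9° ≈ 224°.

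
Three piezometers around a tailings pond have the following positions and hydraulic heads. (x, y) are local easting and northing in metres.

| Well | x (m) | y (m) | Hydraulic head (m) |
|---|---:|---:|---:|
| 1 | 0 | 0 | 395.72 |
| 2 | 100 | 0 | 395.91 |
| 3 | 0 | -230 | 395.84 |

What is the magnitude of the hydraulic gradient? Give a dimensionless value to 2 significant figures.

∂h/∂x = (395.91 − 395.72) / (100 − 0) = +0.001900
∂h/∂y = (395.84 − 395.72) / (-230 − 0) = -0.0005217
|∇h| = √(0.001900² + -0.0005217²) = 0.00197

0.0020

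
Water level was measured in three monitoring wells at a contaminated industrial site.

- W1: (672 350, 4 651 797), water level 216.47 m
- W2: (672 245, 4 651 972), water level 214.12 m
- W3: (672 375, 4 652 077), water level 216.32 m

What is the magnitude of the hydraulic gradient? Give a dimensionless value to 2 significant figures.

0.019

Differences from W1: to W2 (Δx, Δy, Δh) = (-105, 175, -2.35); to W3 = (25, 280, -0.15).
Solve a·Δx + b·Δy = Δh: det = (-105)·280 − 25·175 = -33775.
∂h/∂x = [(-2.35)·280 − (-0.15)·175] / -33775 = +0.01870
∂h/∂y = [(-105)·(-0.15) − 25·(-2.35)] / -33775 = -0.002206
|∇h| = √(0.01870² + -0.002206²) = 0.01883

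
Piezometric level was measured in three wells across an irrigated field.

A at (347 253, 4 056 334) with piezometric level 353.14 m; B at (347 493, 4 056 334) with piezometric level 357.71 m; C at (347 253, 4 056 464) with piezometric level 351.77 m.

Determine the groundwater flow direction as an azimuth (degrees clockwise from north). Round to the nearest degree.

299°

∂h/∂x = (357.71 − 353.14) / (347493 − 347253) = +0.01904
∂h/∂y = (351.77 − 353.14) / (4056464 − 4056334) = -0.01054
Flow direction (−∇h) has components (-0.01904 E, +0.01054 N).
Azimuth = atan2(E, N) = atan2(-0.01904, +0.01054) = 299.0° ≈ 299°.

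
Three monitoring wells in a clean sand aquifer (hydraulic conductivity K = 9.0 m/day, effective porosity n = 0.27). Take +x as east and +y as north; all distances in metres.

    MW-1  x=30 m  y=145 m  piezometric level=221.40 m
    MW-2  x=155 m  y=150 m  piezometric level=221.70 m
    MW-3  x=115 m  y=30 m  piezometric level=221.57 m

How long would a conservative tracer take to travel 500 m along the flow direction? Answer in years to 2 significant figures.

Differences from MW-1: to MW-2 (Δx, Δy, Δh) = (125, 5, +0.30); to MW-3 = (85, -115, +0.17).
Solve a·Δx + b·Δy = Δh: det = 125·(-115) − 85·5 = -14800.
∂h/∂x = [(+0.30)·(-115) − (+0.17)·5] / -14800 = +0.002389
∂h/∂y = [125·(+0.17) − 85·(+0.30)] / -14800 = +0.0002872
|∇h| = √(0.002389² + 0.0002872²) = 0.002406
Seepage velocity v = K·i/n = 9.0 × 0.002406 / 0.27 = 0.0802 m/day.
t = 500 / 0.0802 = 6234 days = 17.1 years.

17 years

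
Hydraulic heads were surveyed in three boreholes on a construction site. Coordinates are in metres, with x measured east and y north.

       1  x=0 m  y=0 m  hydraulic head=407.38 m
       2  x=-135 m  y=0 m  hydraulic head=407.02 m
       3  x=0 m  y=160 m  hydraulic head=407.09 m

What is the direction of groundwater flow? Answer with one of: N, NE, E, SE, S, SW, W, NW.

NW

∂h/∂x = (407.02 − 407.38) / (-135 − 0) = +0.002667
∂h/∂y = (407.09 − 407.38) / (160 − 0) = -0.001813
Flow = −∇h = (-0.002667 east, +0.001813 north), which points northwest.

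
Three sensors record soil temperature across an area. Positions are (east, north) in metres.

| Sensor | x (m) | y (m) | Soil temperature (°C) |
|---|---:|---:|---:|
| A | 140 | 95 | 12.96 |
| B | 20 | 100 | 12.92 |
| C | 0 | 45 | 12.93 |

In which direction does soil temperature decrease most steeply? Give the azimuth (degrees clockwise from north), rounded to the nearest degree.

313°

Taking A as reference: B−A = (-120, 5, -0.04); C−A = (-140, -50, -0.03).
Determinant of the coordinate differences = (-120)·(-50) − (-140)·5 = 6700.
∂T/∂x = [(-0.04)·(-50) − (-0.03)·5] / 6700 = +0.0003209
∂T/∂y = [(-120)·(-0.03) − (-140)·(-0.04)] / 6700 = -0.0002985
Steepest decrease is along −∇f: components (-0.0003209 E, +0.0002985 N).
Azimuth = atan2(-0.0003209, +0.0002985) = 312.9° ≈ 313°.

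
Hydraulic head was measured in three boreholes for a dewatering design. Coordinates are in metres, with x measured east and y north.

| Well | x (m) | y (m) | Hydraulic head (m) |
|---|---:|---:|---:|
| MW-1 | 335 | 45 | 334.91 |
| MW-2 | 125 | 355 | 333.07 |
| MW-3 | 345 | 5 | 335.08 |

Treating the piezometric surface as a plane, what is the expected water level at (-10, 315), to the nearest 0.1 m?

332.7 m

Taking MW-1 as reference: MW-2−MW-1 = (-210, 310, -1.84); MW-3−MW-1 = (10, -40, +0.17).
Solve a·Δx + b·Δy = Δh: det = (-210)·(-40) − 10·310 = 5300.
∂h/∂x = [(-1.84)·(-40) − (+0.17)·310] / 5300 = +0.003943
∂h/∂y = [(-210)·(+0.17) − 10·(-1.84)] / 5300 = -0.003264
h(-10, 315) = 334.91 + (+0.003943)·(-345) + (-0.003264)·(270) = 334.91 -1.360 -0.881 = 332.668 m.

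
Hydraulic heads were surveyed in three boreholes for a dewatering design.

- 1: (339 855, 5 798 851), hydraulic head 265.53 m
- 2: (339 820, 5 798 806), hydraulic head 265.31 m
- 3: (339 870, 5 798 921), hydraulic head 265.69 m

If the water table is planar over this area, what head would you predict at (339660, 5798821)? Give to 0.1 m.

264.6 m

Three-point gradient (reference 1): Δ to 2 = (-35, -45, -0.22), Δ to 3 = (15, 70, +0.16).
∂h/∂x = +0.004620, ∂h/∂y = +0.001296 (det = -1775).
h(339660, 5798821) = 265.53 + (+0.004620)·(-195) + (+0.001296)·(-30) = 265.53 -0.901 -0.039 = 264.590 m.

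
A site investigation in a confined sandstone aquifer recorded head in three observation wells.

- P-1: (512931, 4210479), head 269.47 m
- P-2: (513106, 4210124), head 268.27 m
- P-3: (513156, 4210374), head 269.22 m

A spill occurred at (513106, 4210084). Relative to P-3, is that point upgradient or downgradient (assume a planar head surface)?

downgradient

With h = a·x + b·y + c and P-1 as origin, the differences give:
  175·a + (-355)·b = -1.20
  225·a + (-105)·b = -0.25
Eliminate b (×(-105) and ×(-355), subtract): 61500·a = 37.250 → a = ∂h/∂x = +0.0006057
Back-substitute: b = ∂h/∂y = +0.003679.
Head at (513106, 4210084) = 269.47 + (+0.0006057)·(175) + (+0.003679)·(-395) = 268.12 m.
That is lower than the 269.22 m at P-3, so the point is downgradient.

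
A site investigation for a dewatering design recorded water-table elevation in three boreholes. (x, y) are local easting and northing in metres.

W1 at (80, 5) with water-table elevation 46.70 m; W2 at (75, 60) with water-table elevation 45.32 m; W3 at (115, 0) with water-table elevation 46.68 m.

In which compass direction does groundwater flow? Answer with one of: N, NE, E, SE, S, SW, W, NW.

N

Taking W1 as reference: W2−W1 = (-5, 55, -1.38); W3−W1 = (35, -5, -0.02).
Solve a·Δx + b·Δy = Δh: det = (-5)·(-5) − 35·55 = -1900.
∂h/∂x = [(-1.38)·(-5) − (-0.02)·55] / -1900 = -0.004211
∂h/∂y = [(-5)·(-0.02) − 35·(-1.38)] / -1900 = -0.02547
Flow = −∇h = (+0.004211 east, +0.02547 north), which points north.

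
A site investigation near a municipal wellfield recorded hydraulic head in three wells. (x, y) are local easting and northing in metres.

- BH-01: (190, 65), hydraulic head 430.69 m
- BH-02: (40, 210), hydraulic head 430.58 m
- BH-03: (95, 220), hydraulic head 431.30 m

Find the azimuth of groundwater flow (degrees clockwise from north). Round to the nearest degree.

Taking BH-01 as reference: BH-02−BH-01 = (-150, 145, -0.11); BH-03−BH-01 = (-95, 155, +0.61).
Solve a·Δx + b·Δy = Δh: det = (-150)·155 − (-95)·145 = -9475.
∂h/∂x = [(-0.11)·155 − (+0.61)·145] / -9475 = +0.01113
∂h/∂y = [(-150)·(+0.61) − (-95)·(-0.11)] / -9475 = +0.01076
Flow direction (−∇h) has components (-0.01113 E, -0.01076 N).
Azimuth = atan2(E, N) = atan2(-0.01113, -0.01076) = 226.0° ≈ 226°.

226°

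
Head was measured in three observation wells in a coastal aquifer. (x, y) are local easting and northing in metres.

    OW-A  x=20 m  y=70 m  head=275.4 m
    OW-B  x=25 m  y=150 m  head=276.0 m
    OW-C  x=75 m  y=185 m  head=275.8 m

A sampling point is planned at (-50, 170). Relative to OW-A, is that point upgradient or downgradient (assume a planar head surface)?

With h = a·x + b·y + c and OW-A as origin, the differences give:
  5·a + 80·b = +0.6
  55·a + 115·b = +0.4
Eliminate b (×115 and ×80, subtract): -3825·a = 37.00 → a = ∂h/∂x = -0.009673
Back-substitute: b = ∂h/∂y = +0.008105.
Head at (-50, 170) = 275.4 + (-0.009673)·(-70) + (+0.008105)·(100) = 276.89 m.
That is higher than the 275.4 m at OW-A, so the point is upgradient.

upgradient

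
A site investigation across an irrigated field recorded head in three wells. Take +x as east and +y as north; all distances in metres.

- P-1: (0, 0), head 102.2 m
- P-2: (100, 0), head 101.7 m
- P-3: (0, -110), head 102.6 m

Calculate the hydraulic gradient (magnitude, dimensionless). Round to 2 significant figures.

∂h/∂x = (101.7 − 102.2) / (100 − 0) = -0.005000
∂h/∂y = (102.6 − 102.2) / (-110 − 0) = -0.003636
|∇h| = √(-0.005000² + -0.003636²) = 0.006182

0.0062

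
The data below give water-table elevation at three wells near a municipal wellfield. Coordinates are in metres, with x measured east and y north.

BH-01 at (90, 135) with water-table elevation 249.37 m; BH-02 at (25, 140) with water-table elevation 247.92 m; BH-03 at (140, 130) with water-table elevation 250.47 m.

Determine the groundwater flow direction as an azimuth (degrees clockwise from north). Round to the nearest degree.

240°

Taking BH-01 as reference: BH-02−BH-01 = (-65, 5, -1.45); BH-03−BH-01 = (50, -5, +1.10).
Determinant of the coordinate differences = (-65)·(-5) − 50·5 = 75.
∂h/∂x = [(-1.45)·(-5) − (+1.10)·5] / 75 = +0.02333
∂h/∂y = [(-65)·(+1.10) − 50·(-1.45)] / 75 = +0.01333
Flow direction (−∇h) has components (-0.02333 E, -0.01333 N).
Azimuth = atan2(E, N) = atan2(-0.02333, -0.01333) = 240.3° ≈ 240°.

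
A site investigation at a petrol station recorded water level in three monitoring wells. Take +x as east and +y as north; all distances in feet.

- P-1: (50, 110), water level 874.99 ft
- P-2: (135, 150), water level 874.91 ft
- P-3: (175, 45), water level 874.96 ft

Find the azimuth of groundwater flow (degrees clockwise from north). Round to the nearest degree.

041°

Taking P-1 as reference: P-2−P-1 = (85, 40, -0.08); P-3−P-1 = (125, -65, -0.03).
Determinant of the coordinate differences = 85·(-65) − 125·40 = -10525.
∂h/∂x = [(-0.08)·(-65) − (-0.03)·40] / -10525 = -0.0006081
∂h/∂y = [85·(-0.03) − 125·(-0.08)] / -10525 = -0.0007078
Flow direction (−∇h) has components (+0.0006081 E, +0.0007078 N).
Azimuth = atan2(E, N) = atan2(+0.0006081, +0.0007078) = 40.7° ≈ 041°.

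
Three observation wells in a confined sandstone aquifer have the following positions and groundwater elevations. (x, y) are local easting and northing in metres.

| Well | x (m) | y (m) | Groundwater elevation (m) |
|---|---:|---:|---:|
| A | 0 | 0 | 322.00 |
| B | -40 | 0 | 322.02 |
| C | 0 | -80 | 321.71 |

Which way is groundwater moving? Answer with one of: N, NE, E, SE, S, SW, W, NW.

S

∂h/∂x = (322.02 − 322.00) / (-40 − 0) = -0.0005000
∂h/∂y = (321.71 − 322.00) / (-80 − 0) = +0.003625
Flow = −∇h = (+0.0005000 east, -0.003625 north), which points south.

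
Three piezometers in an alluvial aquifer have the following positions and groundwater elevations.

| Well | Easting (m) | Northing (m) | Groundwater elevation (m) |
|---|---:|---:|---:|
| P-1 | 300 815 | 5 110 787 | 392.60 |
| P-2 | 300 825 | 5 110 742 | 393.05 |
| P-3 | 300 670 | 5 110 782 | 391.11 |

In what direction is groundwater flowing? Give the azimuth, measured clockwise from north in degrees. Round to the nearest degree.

With h = a·x + b·y + c and P-1 as origin, the differences give:
  10·a + (-45)·b = +0.45
  (-145)·a + (-5)·b = -1.49
Eliminate b (×(-5) and ×(-45), subtract): -6575·a = -69.300 → a = ∂h/∂x = +0.01054
Back-substitute: b = ∂h/∂y = -0.007658.
Flow direction (−∇h) has components (-0.01054 E, +0.007658 N).
Azimuth = atan2(E, N) = atan2(-0.01054, +0.007658) = 306.0° ≈ 306°.

306°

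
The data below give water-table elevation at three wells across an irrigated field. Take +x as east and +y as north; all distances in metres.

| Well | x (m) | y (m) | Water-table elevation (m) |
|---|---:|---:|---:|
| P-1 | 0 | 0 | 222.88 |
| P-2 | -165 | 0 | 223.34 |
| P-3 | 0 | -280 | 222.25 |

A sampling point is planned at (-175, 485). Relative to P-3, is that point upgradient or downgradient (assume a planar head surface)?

upgradient

∂h/∂x = (223.34 − 222.88) / (-165 − 0) = -0.002788
∂h/∂y = (222.25 − 222.88) / (-280 − 0) = +0.002250
Head at (-175, 485) = 222.88 + (-0.002788)·(-175) + (+0.002250)·(485) = 224.46 m.
That is higher than the 222.25 m at P-3, so the point is upgradient.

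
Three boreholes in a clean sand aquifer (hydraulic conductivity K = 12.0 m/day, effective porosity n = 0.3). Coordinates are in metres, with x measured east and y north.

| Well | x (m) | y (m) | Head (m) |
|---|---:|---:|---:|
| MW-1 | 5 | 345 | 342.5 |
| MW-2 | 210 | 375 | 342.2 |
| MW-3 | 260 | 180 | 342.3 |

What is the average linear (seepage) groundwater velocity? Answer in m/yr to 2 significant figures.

Differences from MW-1: to MW-2 (Δx, Δy, Δh) = (205, 30, -0.3); to MW-3 = (255, -165, -0.2).
Solve a·Δx + b·Δy = Δh: det = 205·(-165) − 255·30 = -41475.
∂h/∂x = [(-0.3)·(-165) − (-0.2)·30] / -41475 = -0.001338
∂h/∂y = [205·(-0.2) − 255·(-0.3)] / -41475 = -0.0008559
|∇h| = √(-0.001338² + -0.0008559²) = 0.001588
Seepage velocity v = K·i/n = 12.0 × 0.001588 / 0.3 = 0.06352 m/day = 23.2 m/yr.

23 m/yr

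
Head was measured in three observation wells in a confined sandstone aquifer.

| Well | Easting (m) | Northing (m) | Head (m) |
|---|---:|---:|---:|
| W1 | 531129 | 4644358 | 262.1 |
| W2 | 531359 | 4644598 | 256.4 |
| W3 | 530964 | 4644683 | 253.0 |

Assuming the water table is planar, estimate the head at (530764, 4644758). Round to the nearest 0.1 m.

Differences from W1: to W2 (Δx, Δy, Δh) = (230, 240, -5.7); to W3 = (-165, 325, -9.1).
Determinant of the coordinate differences = 230·325 − (-165)·240 = 114350.
∂h/∂x = [(-5.7)·325 − (-9.1)·240] / 114350 = +0.002899
∂h/∂y = [230·(-9.1) − (-165)·(-5.7)] / 114350 = -0.02653
h(530764, 4644758) = 262.1 + (+0.002899)·(-365) + (-0.02653)·(400) = 262.1 -1.058 -10.611 = 250.431 m.

250.4 m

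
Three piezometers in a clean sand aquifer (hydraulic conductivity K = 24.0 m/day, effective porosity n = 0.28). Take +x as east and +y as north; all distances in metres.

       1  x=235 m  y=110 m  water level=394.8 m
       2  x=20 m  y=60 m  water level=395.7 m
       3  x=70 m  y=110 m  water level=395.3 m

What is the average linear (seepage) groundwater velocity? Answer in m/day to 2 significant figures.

Differences from 1: to 2 (Δx, Δy, Δh) = (-215, -50, +0.9); to 3 = (-165, 0, +0.5).
Solve a·Δx + b·Δy = Δh: det = (-215)·0 − (-165)·(-50) = -8250.
∂h/∂x = [(+0.9)·0 − (+0.5)·(-50)] / -8250 = -0.003030
∂h/∂y = [(-215)·(+0.5) − (-165)·(+0.9)] / -8250 = -0.004970
|∇h| = √(-0.003030² + -0.004970²) = 0.005821
Seepage velocity v = K·i/n = 24.0 × 0.005821 / 0.28 = 0.4989 m/day.

0.50 m/day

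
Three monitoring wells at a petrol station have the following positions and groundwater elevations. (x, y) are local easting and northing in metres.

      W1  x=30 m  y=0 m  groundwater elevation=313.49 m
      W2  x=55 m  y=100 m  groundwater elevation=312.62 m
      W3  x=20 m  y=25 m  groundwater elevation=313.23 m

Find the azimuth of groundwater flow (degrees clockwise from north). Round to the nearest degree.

With h = a·x + b·y + c and W1 as origin, the differences give:
  25·a + 100·b = -0.87
  (-10)·a + 25·b = -0.26
Eliminate b (×25 and ×100, subtract): 1625·a = 4.250 → a = ∂h/∂x = +0.002615
Back-substitute: b = ∂h/∂y = -0.009354.
Flow direction (−∇h) has components (-0.002615 E, +0.009354 N).
Azimuth = atan2(E, N) = atan2(-0.002615, +0.009354) = 344.4° ≈ 344°.

344°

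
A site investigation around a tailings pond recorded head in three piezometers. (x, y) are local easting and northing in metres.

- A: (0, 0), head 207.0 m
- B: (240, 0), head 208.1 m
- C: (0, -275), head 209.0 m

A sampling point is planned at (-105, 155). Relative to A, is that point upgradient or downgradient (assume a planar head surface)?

downgradient

∂h/∂x = (208.1 − 207.0) / (240 − 0) = +0.004583
∂h/∂y = (209.0 − 207.0) / (-275 − 0) = -0.007273
Head at (-105, 155) = 207.0 + (+0.004583)·(-105) + (-0.007273)·(155) = 205.39 m.
That is lower than the 207.0 m at A, so the point is downgradient.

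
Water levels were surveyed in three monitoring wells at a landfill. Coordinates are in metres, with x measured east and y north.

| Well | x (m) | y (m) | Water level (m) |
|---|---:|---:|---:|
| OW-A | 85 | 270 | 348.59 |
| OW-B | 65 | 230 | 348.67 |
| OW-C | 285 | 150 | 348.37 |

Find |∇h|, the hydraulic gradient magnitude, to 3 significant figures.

0.00209

Taking OW-A as reference: OW-B−OW-A = (-20, -40, +0.08); OW-C−OW-A = (200, -120, -0.22).
Solve a·Δx + b·Δy = Δh: det = (-20)·(-120) − 200·(-40) = 10400.
∂h/∂x = [(+0.08)·(-120) − (-0.22)·(-40)] / 10400 = -0.001769
∂h/∂y = [(-20)·(-0.22) − 200·(+0.08)] / 10400 = -0.001115
|∇h| = √(-0.001769² + -0.001115²) = 0.002091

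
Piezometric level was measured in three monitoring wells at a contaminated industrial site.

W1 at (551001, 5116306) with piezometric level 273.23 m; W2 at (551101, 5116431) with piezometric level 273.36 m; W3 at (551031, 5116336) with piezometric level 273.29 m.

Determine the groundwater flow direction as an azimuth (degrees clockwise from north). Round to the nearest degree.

Taking W1 as reference: W2−W1 = (100, 125, +0.13); W3−W1 = (30, 30, +0.06).
Determinant of the coordinate differences = 100·30 − 30·125 = -750.
∂h/∂x = [(+0.13)·30 − (+0.06)·125] / -750 = +0.004800
∂h/∂y = [100·(+0.06) − 30·(+0.13)] / -750 = -0.002800
Flow direction (−∇h) has components (-0.004800 E, +0.002800 N).
Azimuth = atan2(E, N) = atan2(-0.004800, +0.002800) = 300.3° ≈ 300°.

300°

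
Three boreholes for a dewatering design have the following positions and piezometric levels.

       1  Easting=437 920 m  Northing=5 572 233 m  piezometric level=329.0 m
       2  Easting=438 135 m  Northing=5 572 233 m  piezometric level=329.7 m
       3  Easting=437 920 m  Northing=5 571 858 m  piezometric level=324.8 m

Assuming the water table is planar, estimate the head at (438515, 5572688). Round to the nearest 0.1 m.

336.0 m

∂h/∂x = (329.7 − 329.0) / (438135 − 437920) = +0.003256
∂h/∂y = (324.8 − 329.0) / (5571858 − 5572233) = +0.01120
h(438515, 5572688) = 329.0 + (+0.003256)·(595) + (+0.01120)·(455) = 329.0 +1.937 +5.096 = 336.033 m.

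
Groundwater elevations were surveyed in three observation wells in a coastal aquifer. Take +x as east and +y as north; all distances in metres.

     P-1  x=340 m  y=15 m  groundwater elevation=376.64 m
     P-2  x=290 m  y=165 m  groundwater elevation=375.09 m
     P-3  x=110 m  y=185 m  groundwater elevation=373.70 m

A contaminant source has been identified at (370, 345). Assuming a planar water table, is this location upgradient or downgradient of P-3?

upgradient

Three-point gradient (reference P-1): Δ to P-2 = (-50, 150, -1.55), Δ to P-3 = (-230, 170, -2.94).
∂h/∂x = +0.006827, ∂h/∂y = -0.008058 (det = 26000).
Head at (370, 345) = 376.64 + (+0.006827)·(30) + (-0.008058)·(330) = 374.19 m.
That is higher than the 373.70 m at P-3, so the point is upgradient.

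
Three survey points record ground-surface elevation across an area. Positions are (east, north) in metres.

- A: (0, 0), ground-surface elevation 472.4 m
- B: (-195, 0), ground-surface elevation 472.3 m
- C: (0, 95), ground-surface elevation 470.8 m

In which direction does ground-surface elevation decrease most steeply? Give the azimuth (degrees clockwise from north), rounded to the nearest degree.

358°

∂z/∂x = (472.3 − 472.4) / (-195 − 0) = +0.0005128
∂z/∂y = (470.8 − 472.4) / (95 − 0) = -0.01684
Steepest decrease is along −∇f: components (-0.0005128 E, +0.01684 N).
Azimuth = atan2(-0.0005128, +0.01684) = 358.3° ≈ 358°.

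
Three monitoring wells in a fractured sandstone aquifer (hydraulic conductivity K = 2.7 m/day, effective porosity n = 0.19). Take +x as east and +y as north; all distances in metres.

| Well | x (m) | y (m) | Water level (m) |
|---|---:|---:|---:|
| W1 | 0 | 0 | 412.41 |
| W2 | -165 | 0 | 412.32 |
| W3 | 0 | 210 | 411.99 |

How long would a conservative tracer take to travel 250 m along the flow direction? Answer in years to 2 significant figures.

∂h/∂x = (412.32 − 412.41) / (-165 − 0) = +0.0005455
∂h/∂y = (411.99 − 412.41) / (210 − 0) = -0.002000
|∇h| = √(0.0005455² + -0.002000²) = 0.002073
Seepage velocity v = K·i/n = 2.7 × 0.002073 / 0.19 = 0.02946 m/day.
t = 250 / 0.02946 = 8486 days = 23.2 years.

23 years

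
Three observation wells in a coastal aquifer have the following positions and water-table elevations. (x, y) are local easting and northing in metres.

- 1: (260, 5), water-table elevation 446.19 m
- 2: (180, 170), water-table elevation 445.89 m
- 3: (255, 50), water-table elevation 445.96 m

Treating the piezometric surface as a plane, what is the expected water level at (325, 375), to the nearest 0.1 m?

443.4 m

Three-point gradient (reference 1): Δ to 2 = (-80, 165, -0.30), Δ to 3 = (-5, 45, -0.23).
∂h/∂x = -0.008811, ∂h/∂y = -0.006090 (det = -2775).
h(325, 375) = 446.19 + (-0.008811)·(65) + (-0.006090)·(370) = 446.19 -0.573 -2.253 = 443.364 m.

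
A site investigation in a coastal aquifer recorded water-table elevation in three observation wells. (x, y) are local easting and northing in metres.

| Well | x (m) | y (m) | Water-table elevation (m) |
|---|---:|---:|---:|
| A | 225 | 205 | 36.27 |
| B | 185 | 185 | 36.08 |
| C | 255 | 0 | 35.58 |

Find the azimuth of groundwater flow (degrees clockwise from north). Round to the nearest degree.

With h = a·x + b·y + c and A as origin, the differences give:
  (-40)·a + (-20)·b = -0.19
  30·a + (-205)·b = -0.69
Eliminate b (×(-205) and ×(-20), subtract): 8800·a = 25.150 → a = ∂h/∂x = +0.002858
Back-substitute: b = ∂h/∂y = +0.003784.
Flow direction (−∇h) has components (-0.002858 E, -0.003784 N).
Azimuth = atan2(E, N) = atan2(-0.002858, -0.003784) = 217.1° ≈ 217°.

217°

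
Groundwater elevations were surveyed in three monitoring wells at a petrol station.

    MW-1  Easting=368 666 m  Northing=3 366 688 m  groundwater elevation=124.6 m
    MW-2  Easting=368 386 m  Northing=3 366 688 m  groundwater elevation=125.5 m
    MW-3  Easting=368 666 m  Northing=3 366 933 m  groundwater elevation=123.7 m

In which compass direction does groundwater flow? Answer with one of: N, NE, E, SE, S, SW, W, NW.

NE

∂h/∂x = (125.5 − 124.6) / (368386 − 368666) = -0.003214
∂h/∂y = (123.7 − 124.6) / (3366933 − 3366688) = -0.003673
Flow = −∇h = (+0.003214 east, +0.003673 north), which points northeast.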